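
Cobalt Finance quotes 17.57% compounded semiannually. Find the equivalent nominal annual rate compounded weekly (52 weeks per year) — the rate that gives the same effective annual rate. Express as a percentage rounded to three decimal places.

16.868%

EAR = (1 + 0.1757/2)^2 − 1 = 0.183418.
Solve (1 + r/52)^52 = 1.183418: r/52 = 1.183418^(1/52) − 1 = 0.003244, so r = 0.168680 = 16.868%.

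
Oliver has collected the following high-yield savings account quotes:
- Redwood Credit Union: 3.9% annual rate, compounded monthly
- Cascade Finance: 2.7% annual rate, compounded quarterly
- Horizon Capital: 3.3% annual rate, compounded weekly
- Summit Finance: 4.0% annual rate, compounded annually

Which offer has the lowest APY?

Cascade Finance

Redwood Credit Union: (1 + 0.039/12)^12 − 1 = 3.970%
Cascade Finance: (1 + 0.027/4)^4 − 1 = 2.727%
Horizon Capital: (1 + 0.033/52)^52 − 1 = 3.354%
Summit Finance: compounded annually, EAR = 4.000%
The lowest effective annual rate is Cascade Finance at 2.727%.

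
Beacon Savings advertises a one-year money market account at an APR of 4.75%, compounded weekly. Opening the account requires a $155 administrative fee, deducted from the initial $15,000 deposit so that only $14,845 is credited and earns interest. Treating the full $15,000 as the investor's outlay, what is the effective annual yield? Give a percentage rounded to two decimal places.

Value after one year: 14,845 × (1 + 0.0475/52)^52 = 14,845 × 1.048623 = $15,566.82.
Effective yield on the $15,000 outlay: 15,566.82 / 15,000 − 1 = 0.037788 = 3.78%.

3.78%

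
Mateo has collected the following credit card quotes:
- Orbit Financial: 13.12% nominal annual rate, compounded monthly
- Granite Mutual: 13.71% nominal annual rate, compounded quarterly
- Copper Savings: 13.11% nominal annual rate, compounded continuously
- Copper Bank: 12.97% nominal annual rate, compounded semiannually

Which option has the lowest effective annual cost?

Copper Bank

Orbit Financial: (1 + 0.1312/12)^12 − 1 = 13.938%
Granite Mutual: (1 + 0.1371/4)^4 − 1 = 14.431%
Copper Savings: e^0.1311 − 1 = 14.008%
Copper Bank: (1 + 0.1297/2)^2 − 1 = 13.391%
The lowest effective annual rate is Copper Bank at 13.391%.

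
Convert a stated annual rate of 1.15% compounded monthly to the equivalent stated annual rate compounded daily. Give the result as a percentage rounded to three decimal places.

1.149%

EAR = (1 + 0.0115/12)^12 − 1 = 0.011561.
Solve (1 + r/365)^365 = 1.011561: r/365 = 1.011561^(1/365) − 1 = 0.000031, so r = 0.011495 = 1.149%.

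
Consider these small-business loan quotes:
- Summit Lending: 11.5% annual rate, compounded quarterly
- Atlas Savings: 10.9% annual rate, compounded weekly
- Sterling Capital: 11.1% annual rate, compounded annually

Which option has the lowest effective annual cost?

Sterling Capital

Summit Lending: (1 + 0.115/4)^4 − 1 = 12.006%
Atlas Savings: (1 + 0.109/52)^52 − 1 = 11.504%
Sterling Capital: compounded annually, EAR = 11.100%
The lowest effective annual rate is Sterling Capital at 11.100%.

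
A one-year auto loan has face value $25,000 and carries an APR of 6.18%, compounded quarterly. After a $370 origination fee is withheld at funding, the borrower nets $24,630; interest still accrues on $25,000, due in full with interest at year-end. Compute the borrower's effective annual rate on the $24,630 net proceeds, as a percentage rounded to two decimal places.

Amount owed after one year: 25,000 × (1 + 0.0618/4)^4 = 25,000 × 1.063247 = $26,581.18.
Effective rate on net proceeds: 26,581.18 / 24,630 − 1 = 0.079219 = 7.92%.

7.92%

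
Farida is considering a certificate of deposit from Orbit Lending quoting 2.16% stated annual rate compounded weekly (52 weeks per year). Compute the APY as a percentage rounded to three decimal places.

EAR = (1 + 0.0216/52)^52 − 1.
= (1 + 0.000415)^52 − 1 = 1.021830 − 1 = 2.183%.

2.183%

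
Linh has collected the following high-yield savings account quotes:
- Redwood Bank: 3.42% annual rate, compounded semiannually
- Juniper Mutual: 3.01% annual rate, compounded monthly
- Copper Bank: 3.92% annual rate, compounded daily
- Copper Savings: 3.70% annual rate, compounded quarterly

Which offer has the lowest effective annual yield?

Juniper Mutual

Redwood Bank: (1 + 0.0342/2)^2 − 1 = 3.449%
Juniper Mutual: (1 + 0.0301/12)^12 − 1 = 3.052%
Copper Bank: (1 + 0.0392/365)^365 − 1 = 3.998%
Copper Savings: (1 + 0.0370/4)^4 − 1 = 3.752%
The lowest effective annual rate is Juniper Mutual at 3.052%.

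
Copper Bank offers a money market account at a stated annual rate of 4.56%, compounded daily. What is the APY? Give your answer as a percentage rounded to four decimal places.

EAR = (1 + 0.0456/365)^365 − 1.
= 1.046653 − 1 = 4.6653%.

4.6653%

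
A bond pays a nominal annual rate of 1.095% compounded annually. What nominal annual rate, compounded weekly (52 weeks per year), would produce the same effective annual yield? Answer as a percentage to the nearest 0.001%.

1.089%

Compounded annually, EAR = nominal = 0.010950.
Solve (1 + r/52)^52 = 1.010950: r/52 = 1.010950^(1/52) − 1 = 0.000209, so r = 0.010892 = 1.089%.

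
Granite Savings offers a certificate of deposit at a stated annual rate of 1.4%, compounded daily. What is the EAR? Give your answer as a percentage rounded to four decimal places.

EAR = (1 + 0.014/365)^365 − 1.
= 1.014098 − 1 = 1.4098%.

1.4098%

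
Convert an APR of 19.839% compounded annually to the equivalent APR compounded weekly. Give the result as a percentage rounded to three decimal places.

Compounded annually, EAR = nominal = 0.198390.
Solve (1 + r/52)^52 = 1.198390: r/52 = 1.198390^(1/52) − 1 = 0.003486, so r = 0.181294 = 18.129%.

18.129%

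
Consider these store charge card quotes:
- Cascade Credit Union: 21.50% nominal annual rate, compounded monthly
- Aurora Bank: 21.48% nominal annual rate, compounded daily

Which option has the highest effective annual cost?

Cascade Credit Union: (1 + 0.2150/12)^12 − 1 = 23.750%
Aurora Bank: (1 + 0.2148/365)^365 − 1 = 23.954%
The highest effective annual rate is Aurora Bank at 23.954%.

Aurora Bank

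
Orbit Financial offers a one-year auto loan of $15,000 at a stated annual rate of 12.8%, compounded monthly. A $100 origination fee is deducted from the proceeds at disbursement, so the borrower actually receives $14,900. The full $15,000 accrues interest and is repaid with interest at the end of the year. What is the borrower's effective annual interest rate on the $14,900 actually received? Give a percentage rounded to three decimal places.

Amount owed after one year: 15,000 × (1 + 0.128/12)^12 = 15,000 × 1.135783 = $17,036.74.
Effective rate on net proceeds: 17,036.74 / 14,900 − 1 = 0.143406 = 14.341%.

14.341%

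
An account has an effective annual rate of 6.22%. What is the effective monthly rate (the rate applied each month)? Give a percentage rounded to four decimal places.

0.5041%

The per-month rate i satisfies (1 + i)^12 = 1 + 0.0622.
i = 1.0622^(1/12) − 1 = 0.0050412 = 0.5041%.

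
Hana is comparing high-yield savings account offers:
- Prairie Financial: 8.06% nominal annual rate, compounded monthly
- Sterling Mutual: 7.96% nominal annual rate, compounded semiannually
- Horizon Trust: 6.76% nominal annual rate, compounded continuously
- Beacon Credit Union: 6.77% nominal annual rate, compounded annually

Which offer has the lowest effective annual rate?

Prairie Financial: (1 + 0.0806/12)^12 − 1 = 8.365%
Sterling Mutual: (1 + 0.0796/2)^2 − 1 = 8.118%
Horizon Trust: e^0.0676 − 1 = 6.994%
Beacon Credit Union: compounded annually, EAR = 6.770%
The lowest effective annual rate is Beacon Credit Union at 6.770%.

Beacon Credit Union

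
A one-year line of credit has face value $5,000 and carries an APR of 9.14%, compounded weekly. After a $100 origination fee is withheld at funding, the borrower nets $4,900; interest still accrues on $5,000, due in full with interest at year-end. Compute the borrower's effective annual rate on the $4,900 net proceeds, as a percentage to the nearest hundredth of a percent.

Amount owed after one year: 5,000 × (1 + 0.0914/52)^52 = 5,000 × 1.095619 = $5,478.10.
Effective rate on net proceeds: 5,478.10 / 4,900 − 1 = 0.117979 = 11.80%.

11.80%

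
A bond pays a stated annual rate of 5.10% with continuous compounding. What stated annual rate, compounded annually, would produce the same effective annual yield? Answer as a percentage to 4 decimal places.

EAR under continuous compounding: e^0.0510 − 1 = 0.052323.
Compounded annually, the equivalent nominal rate is the EAR itself: 5.2323%.

5.2323%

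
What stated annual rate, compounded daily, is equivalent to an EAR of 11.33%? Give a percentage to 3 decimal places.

10.734%

(1 + r/365)^365 − 1 = 0.1133, so 1 + r/365 = 1.1133^(1/365).
r/365 = 0.000294, so r = 0.107344 = 10.734%.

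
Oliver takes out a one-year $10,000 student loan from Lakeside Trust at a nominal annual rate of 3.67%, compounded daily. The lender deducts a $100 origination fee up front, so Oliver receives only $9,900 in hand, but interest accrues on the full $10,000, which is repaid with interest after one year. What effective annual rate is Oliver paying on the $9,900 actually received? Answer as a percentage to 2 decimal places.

Amount owed after one year: 10,000 × (1 + 0.0367/365)^365 = 10,000 × 1.037380 = $10,373.80.
Effective rate on net proceeds: 10,373.80 / 9,900 − 1 = 0.047858 = 4.79%.

4.79%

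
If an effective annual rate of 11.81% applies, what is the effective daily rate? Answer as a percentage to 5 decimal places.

0.03059%

The per-day rate i satisfies (1 + i)^365 = 1 + 0.1181.
i = 1.1181^(1/365) − 1 = 0.0003059 = 0.03059%.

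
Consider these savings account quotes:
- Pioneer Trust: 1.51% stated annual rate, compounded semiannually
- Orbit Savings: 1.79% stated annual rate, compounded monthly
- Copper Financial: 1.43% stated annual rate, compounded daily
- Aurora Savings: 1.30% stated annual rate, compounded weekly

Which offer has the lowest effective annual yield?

Pioneer Trust: (1 + 0.0151/2)^2 − 1 = 1.516%
Orbit Savings: (1 + 0.0179/12)^12 − 1 = 1.805%
Copper Financial: (1 + 0.0143/365)^365 − 1 = 1.440%
Aurora Savings: (1 + 0.0130/52)^52 − 1 = 1.308%
The lowest effective annual rate is Aurora Savings at 1.308%.

Aurora Savings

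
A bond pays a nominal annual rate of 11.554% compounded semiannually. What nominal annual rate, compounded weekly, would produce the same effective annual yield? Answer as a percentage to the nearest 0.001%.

EAR = (1 + 0.11554/2)^2 − 1 = 0.118877.
Solve (1 + r/52)^52 = 1.118877: r/52 = 1.118877^(1/52) − 1 = 0.002162, so r = 0.112447 = 11.245%.

11.245%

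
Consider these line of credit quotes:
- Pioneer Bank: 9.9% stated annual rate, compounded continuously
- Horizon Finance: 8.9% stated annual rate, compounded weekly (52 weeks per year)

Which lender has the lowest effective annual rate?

Pioneer Bank: e^0.099 − 1 = 10.407%
Horizon Finance: (1 + 0.089/52)^52 − 1 = 9.300%
The lowest effective annual rate is Horizon Finance at 9.300%.

Horizon Finance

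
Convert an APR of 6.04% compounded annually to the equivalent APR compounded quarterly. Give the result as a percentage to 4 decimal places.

Compounded annually, EAR = nominal = 0.060400.
Solve (1 + r/4)^4 = 1.060400: r/4 = 1.060400^(1/4) − 1 = 0.014770, so r = 0.059078 = 5.9078%.

5.9078%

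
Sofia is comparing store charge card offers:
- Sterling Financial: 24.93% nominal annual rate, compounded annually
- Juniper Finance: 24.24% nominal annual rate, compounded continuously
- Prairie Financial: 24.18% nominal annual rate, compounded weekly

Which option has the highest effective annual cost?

Sterling Financial: compounded annually, EAR = 24.930%
Juniper Finance: e^0.2424 − 1 = 27.430%
Prairie Financial: (1 + 0.2418/52)^52 − 1 = 27.283%
The highest effective annual rate is Juniper Finance at 27.430%.

Juniper Finance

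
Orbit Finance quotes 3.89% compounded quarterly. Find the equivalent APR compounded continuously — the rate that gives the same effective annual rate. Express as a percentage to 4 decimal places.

3.8712%

EAR = (1 + 0.0389/4)^4 − 1 = 0.039471.
Equivalent continuous rate: r = ln(1 + 0.039471) = 0.038712 = 3.8712%.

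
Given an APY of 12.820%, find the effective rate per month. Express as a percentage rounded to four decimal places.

1.0103%

The per-month rate i satisfies (1 + i)^12 = 1 + 0.12820.
i = 1.12820^(1/12) − 1 = 0.0101026 = 1.0103%.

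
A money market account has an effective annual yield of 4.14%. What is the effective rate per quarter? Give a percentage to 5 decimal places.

1.01931%

The per-quarter rate i satisfies (1 + i)^4 = 1 + 0.0414.
i = 1.0414^(1/4) − 1 = 0.0101931 = 1.01931%.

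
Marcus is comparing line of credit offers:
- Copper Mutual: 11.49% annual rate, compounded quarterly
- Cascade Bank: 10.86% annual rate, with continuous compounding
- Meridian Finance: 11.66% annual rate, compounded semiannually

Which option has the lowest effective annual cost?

Copper Mutual: (1 + 0.1149/4)^4 − 1 = 11.995%
Cascade Bank: e^0.1086 − 1 = 11.472%
Meridian Finance: (1 + 0.1166/2)^2 − 1 = 12.000%
The lowest effective annual rate is Cascade Bank at 11.472%.

Cascade Bank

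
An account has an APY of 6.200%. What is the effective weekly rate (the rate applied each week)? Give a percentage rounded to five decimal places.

0.11575%

The per-week rate i satisfies (1 + i)^52 = 1 + 0.06200.
i = 1.06200^(1/52) − 1 = 0.0011575 = 0.11575%.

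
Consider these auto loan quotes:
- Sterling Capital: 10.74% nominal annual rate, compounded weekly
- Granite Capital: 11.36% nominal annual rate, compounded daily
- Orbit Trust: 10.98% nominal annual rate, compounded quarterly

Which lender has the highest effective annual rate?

Granite Capital

Sterling Capital: (1 + 0.1074/52)^52 − 1 = 11.326%
Granite Capital: (1 + 0.1136/365)^365 − 1 = 12.028%
Orbit Trust: (1 + 0.1098/4)^4 − 1 = 11.440%
The highest effective annual rate is Granite Capital at 12.028%.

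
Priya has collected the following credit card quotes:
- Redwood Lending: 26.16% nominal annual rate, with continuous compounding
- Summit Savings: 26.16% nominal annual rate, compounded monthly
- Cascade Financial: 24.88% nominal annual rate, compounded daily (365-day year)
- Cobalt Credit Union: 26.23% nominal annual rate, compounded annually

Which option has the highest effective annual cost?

Redwood Lending: e^0.2616 − 1 = 29.901%
Summit Savings: (1 + 0.2616/12)^12 − 1 = 29.536%
Cascade Financial: (1 + 0.2488/365)^365 − 1 = 28.238%
Cobalt Credit Union: compounded annually, EAR = 26.230%
The highest effective annual rate is Redwood Lending at 29.901%.

Redwood Lending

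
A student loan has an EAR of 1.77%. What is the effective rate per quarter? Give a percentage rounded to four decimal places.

The per-quarter rate i satisfies (1 + i)^4 = 1 + 0.0177.
i = 1.0177^(1/4) − 1 = 0.0043959 = 0.4396%.

0.4396%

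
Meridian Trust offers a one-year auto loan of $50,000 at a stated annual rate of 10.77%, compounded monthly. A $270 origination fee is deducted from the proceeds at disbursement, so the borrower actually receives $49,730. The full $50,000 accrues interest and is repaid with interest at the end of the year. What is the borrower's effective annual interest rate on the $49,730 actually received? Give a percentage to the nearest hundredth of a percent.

Amount owed after one year: 50,000 × (1 + 0.1077/12)^12 = 50,000 × 1.113179 = $55,658.93.
Effective rate on net proceeds: 55,658.93 / 49,730 − 1 = 0.119222 = 11.92%.

11.92%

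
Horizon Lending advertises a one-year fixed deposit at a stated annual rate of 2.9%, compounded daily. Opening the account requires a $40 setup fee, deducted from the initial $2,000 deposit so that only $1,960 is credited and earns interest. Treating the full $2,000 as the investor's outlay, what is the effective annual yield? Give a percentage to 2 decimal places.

0.88%

Value after one year: 1,960 × (1 + 0.029/365)^365 = 1,960 × 1.029423 = $2,017.67.
Effective yield on the $2,000 outlay: 2,017.67 / 2,000 − 1 = 0.008835 = 0.88%.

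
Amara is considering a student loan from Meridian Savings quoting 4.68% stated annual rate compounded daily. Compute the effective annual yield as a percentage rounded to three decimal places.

4.791%

EAR = (1 + 0.0468/365)^365 − 1.
= 1.047909 − 1 = 4.791%.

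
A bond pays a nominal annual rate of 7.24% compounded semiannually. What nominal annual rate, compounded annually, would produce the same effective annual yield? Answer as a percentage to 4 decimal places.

EAR = (1 + 0.0724/2)^2 − 1 = 0.073710.
Compounded annually, the equivalent nominal rate is the EAR itself: 7.3710%.

7.3710%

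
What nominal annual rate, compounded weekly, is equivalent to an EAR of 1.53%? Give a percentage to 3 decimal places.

1.519%

(1 + r/52)^52 − 1 = 0.0153, so 1 + r/52 = 1.0153^(1/52).
r/52 = 0.000292, so r = 0.015186 = 1.519%.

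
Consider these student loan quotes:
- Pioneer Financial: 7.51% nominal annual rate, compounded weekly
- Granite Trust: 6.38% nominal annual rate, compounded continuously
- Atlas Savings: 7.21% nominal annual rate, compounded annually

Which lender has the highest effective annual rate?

Pioneer Financial: (1 + 0.0751/52)^52 − 1 = 7.793%
Granite Trust: e^0.0638 − 1 = 6.588%
Atlas Savings: compounded annually, EAR = 7.210%
The highest effective annual rate is Pioneer Financial at 7.793%.

Pioneer Financial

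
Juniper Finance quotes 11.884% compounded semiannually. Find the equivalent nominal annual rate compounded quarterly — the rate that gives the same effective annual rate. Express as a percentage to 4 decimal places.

EAR = (1 + 0.11884/2)^2 − 1 = 0.122371.
Solve (1 + r/4)^4 = 1.122371: r/4 = 1.122371^(1/4) − 1 = 0.029281, so r = 0.117125 = 11.7125%.

11.7125%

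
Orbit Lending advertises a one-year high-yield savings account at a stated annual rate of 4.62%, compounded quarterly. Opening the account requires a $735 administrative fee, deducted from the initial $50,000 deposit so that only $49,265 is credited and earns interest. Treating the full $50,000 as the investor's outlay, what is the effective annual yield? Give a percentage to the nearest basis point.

3.16%

Value after one year: 49,265 × (1 + 0.0462/4)^4 = 49,265 × 1.047007 = $51,580.78.
Effective yield on the $50,000 outlay: 51,580.78 / 50,000 − 1 = 0.031616 = 3.16%.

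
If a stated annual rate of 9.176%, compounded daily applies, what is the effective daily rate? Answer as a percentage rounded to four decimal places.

0.0251%

With a nominal annual rate compounded daily, the periodic rate is the nominal rate divided by 365.
i = 0.09176 / 365 = 0.0002514 = 0.0251%.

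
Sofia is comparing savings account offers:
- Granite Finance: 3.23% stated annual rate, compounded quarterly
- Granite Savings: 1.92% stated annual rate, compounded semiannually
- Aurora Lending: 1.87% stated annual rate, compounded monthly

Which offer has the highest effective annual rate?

Granite Finance: (1 + 0.0323/4)^4 − 1 = 3.269%
Granite Savings: (1 + 0.0192/2)^2 − 1 = 1.929%
Aurora Lending: (1 + 0.0187/12)^12 − 1 = 1.886%
The highest effective annual rate is Granite Finance at 3.269%.

Granite Finance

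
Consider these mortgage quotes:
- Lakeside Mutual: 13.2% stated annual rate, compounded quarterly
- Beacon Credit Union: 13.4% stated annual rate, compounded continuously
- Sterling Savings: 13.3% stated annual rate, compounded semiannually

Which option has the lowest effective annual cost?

Lakeside Mutual: (1 + 0.132/4)^4 − 1 = 13.868%
Beacon Credit Union: e^0.134 − 1 = 14.339%
Sterling Savings: (1 + 0.133/2)^2 − 1 = 13.742%
The lowest effective annual rate is Sterling Savings at 13.742%.

Sterling Savings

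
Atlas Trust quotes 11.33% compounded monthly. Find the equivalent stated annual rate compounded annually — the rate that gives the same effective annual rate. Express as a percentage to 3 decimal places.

EAR = (1 + 0.1133/12)^12 − 1 = 0.119373.
Compounded annually, the equivalent nominal rate is the EAR itself: 11.937%.

11.937%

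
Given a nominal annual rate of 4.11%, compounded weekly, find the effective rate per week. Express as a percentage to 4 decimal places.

0.0790%

With a nominal annual rate compounded weekly, the periodic rate is the nominal rate divided by 52.
i = 0.0411 / 52 = 0.0007904 = 0.0790%.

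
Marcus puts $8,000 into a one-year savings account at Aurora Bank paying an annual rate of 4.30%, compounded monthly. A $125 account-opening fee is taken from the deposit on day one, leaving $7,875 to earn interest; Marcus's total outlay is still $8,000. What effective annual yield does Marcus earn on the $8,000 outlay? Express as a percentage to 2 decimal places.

Value after one year: 7,875 × (1 + 0.0430/12)^12 = 7,875 × 1.043858 = $8,220.38.
Effective yield on the $8,000 outlay: 8,220.38 / 8,000 − 1 = 0.027547 = 2.75%.

2.75%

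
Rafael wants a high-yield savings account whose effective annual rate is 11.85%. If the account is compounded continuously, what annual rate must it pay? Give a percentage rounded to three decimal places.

Continuous: nominal r satisfies e^r − 1 = 0.1185.
r = ln(1 + 0.1185) = ln(1.1185) = 0.111989 = 11.199%.

11.199%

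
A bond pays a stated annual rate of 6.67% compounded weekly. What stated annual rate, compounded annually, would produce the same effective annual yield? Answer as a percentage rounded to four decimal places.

EAR = (1 + 0.0667/52)^52 − 1 = 0.068929.
Compounded annually, the equivalent nominal rate is the EAR itself: 6.8929%.

6.8929%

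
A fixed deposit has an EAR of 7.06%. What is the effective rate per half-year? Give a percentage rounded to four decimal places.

The per-half-year rate i satisfies (1 + i)^2 = 1 + 0.0706.
i = 1.0706^(1/2) − 1 = 0.0346980 = 3.4698%.

3.4698%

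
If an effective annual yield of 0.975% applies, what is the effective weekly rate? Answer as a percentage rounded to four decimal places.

The per-week rate i satisfies (1 + i)^52 = 1 + 0.00975.
i = 1.00975^(1/52) − 1 = 0.0001866 = 0.0187%.

0.0187%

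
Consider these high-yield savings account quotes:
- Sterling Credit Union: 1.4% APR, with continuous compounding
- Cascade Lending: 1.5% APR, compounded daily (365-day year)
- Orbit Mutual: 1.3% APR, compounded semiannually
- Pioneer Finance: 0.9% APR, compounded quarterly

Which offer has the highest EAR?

Cascade Lending

Sterling Credit Union: e^0.014 − 1 = 1.410%
Cascade Lending: (1 + 0.015/365)^365 − 1 = 1.511%
Orbit Mutual: (1 + 0.013/2)^2 − 1 = 1.304%
Pioneer Finance: (1 + 0.009/4)^4 − 1 = 0.903%
The highest effective annual rate is Cascade Lending at 1.511%.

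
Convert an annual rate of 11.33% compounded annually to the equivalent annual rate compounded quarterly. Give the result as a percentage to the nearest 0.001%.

Compounded annually, EAR = nominal = 0.113300.
Solve (1 + r/4)^4 = 1.113300: r/4 = 1.113300^(1/4) − 1 = 0.027195, so r = 0.108781 = 10.878%.

10.878%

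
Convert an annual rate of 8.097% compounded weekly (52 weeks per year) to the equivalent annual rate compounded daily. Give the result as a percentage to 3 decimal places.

8.092%

EAR = (1 + 0.08097/52)^52 − 1 = 0.084270.
Solve (1 + r/365)^365 = 1.084270: r/365 = 1.084270^(1/365) − 1 = 0.000222, so r = 0.080916 = 8.092%.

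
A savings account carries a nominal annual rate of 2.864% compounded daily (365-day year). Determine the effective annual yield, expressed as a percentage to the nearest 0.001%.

EAR = (1 + 0.02864/365)^365 − 1.
= (1 + 0.000078)^365 − 1 = 1.029053 − 1 = 2.905%.

2.905%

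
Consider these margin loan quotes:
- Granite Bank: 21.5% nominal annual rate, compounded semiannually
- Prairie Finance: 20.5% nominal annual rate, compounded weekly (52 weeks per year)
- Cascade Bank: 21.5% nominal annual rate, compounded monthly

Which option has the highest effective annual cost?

Cascade Bank

Granite Bank: (1 + 0.215/2)^2 − 1 = 22.656%
Prairie Finance: (1 + 0.205/52)^52 − 1 = 22.703%
Cascade Bank: (1 + 0.215/12)^12 − 1 = 23.750%
The highest effective annual rate is Cascade Bank at 23.750%.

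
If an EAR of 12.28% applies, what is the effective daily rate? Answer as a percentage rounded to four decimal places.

The per-day rate i satisfies (1 + i)^365 = 1 + 0.1228.
i = 1.1228^(1/365) − 1 = 0.0003174 = 0.0317%.

0.0317%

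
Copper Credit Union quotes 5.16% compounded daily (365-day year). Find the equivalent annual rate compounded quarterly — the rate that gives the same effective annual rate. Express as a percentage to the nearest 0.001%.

EAR = (1 + 0.0516/365)^365 − 1 = 0.052951.
Solve (1 + r/4)^4 = 1.052951: r/4 = 1.052951^(1/4) − 1 = 0.012983, so r = 0.051931 = 5.193%.

5.193%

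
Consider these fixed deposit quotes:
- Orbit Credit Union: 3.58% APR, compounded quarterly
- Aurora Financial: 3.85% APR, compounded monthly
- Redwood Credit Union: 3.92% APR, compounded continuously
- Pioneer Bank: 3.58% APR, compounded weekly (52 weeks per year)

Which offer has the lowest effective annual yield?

Orbit Credit Union

Orbit Credit Union: (1 + 0.0358/4)^4 − 1 = 3.628%
Aurora Financial: (1 + 0.0385/12)^12 − 1 = 3.919%
Redwood Credit Union: e^0.0392 − 1 = 3.998%
Pioneer Bank: (1 + 0.0358/52)^52 − 1 = 3.644%
The lowest effective annual rate is Orbit Credit Union at 3.628%.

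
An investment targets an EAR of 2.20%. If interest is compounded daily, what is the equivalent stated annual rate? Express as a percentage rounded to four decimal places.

2.1762%

(1 + r/365)^365 − 1 = 0.0220, so 1 + r/365 = 1.0220^(1/365).
r/365 = 0.000060, so r = 0.021762 = 2.1762%.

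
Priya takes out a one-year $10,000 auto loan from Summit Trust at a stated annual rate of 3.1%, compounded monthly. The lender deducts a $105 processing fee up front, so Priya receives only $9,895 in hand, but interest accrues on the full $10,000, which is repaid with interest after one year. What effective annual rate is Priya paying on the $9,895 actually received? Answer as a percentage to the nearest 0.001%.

Amount owed after one year: 10,000 × (1 + 0.031/12)^12 = 10,000 × 1.031444 = $10,314.44.
Effective rate on net proceeds: 10,314.44 / 9,895 − 1 = 0.042389 = 4.239%.

4.239%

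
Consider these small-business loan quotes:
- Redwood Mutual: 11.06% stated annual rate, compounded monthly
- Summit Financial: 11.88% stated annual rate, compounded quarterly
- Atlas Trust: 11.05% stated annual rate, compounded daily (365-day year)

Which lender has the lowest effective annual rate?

Redwood Mutual: (1 + 0.1106/12)^12 − 1 = 11.638%
Summit Financial: (1 + 0.1188/4)^4 − 1 = 12.420%
Atlas Trust: (1 + 0.1105/365)^365 − 1 = 11.682%
The lowest effective annual rate is Redwood Mutual at 11.638%.

Redwood Mutual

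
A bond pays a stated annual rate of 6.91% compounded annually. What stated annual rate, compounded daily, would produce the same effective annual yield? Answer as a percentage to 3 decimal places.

6.682%

Compounded annually, EAR = nominal = 0.069100.
Solve (1 + r/365)^365 = 1.069100: r/365 = 1.069100^(1/365) − 1 = 0.000183, so r = 0.066823 = 6.682%.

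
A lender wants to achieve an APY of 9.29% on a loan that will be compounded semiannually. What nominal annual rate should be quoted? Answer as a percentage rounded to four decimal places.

(1 + r/2)^2 − 1 = 0.0929, so 1 + r/2 = 1.0929^(1/2).
r/2 = 0.045419, so r = 0.090837 = 9.0837%.

9.0837%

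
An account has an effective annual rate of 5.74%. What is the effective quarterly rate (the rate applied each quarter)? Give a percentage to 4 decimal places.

The per-quarter rate i satisfies (1 + i)^4 = 1 + 0.0574.
i = 1.0574^(1/4) − 1 = 0.0140511 = 1.4051%.

1.4051%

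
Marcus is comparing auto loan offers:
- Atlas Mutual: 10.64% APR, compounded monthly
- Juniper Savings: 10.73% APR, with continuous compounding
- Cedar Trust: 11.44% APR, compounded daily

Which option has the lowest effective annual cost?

Atlas Mutual: (1 + 0.1064/12)^12 − 1 = 11.175%
Juniper Savings: e^0.1073 − 1 = 11.327%
Cedar Trust: (1 + 0.1144/365)^365 − 1 = 12.118%
The lowest effective annual rate is Atlas Mutual at 11.175%.

Atlas Mutual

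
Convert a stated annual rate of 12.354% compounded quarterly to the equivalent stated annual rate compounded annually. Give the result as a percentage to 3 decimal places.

EAR = (1 + 0.12354/4)^4 − 1 = 0.129382.
Compounded annually, the equivalent nominal rate is the EAR itself: 12.938%.

12.938%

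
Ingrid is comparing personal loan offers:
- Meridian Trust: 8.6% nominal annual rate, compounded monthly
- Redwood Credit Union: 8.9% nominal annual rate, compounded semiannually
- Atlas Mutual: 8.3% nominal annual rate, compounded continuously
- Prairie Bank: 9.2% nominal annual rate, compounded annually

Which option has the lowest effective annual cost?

Meridian Trust: (1 + 0.086/12)^12 − 1 = 8.947%
Redwood Credit Union: (1 + 0.089/2)^2 − 1 = 9.098%
Atlas Mutual: e^0.083 − 1 = 8.654%
Prairie Bank: compounded annually, EAR = 9.200%
The lowest effective annual rate is Atlas Mutual at 8.654%.

Atlas Mutual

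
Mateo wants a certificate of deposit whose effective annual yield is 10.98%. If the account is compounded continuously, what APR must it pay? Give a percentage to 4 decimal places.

10.4180%

Continuous: nominal r satisfies e^r − 1 = 0.1098.
r = ln(1 + 0.1098) = ln(1.1098) = 0.104180 = 10.4180%.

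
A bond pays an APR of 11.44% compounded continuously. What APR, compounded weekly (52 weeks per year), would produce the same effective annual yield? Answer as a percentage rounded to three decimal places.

EAR under continuous compounding: e^0.1144 − 1 = 0.121201.
Solve (1 + r/52)^52 = 1.121201: r/52 = 1.121201^(1/52) − 1 = 0.002202, so r = 0.114526 = 11.453%.

11.453%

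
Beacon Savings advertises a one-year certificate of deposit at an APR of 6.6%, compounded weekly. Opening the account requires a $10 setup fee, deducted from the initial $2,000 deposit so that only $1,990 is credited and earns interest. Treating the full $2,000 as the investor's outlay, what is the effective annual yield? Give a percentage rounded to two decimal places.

6.28%

Value after one year: 1,990 × (1 + 0.066/52)^52 = 1,990 × 1.068182 = $2,125.68.
Effective yield on the $2,000 outlay: 2,125.68 / 2,000 − 1 = 0.062841 = 6.28%.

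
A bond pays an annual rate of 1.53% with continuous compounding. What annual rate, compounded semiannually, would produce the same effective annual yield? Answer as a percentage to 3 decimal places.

EAR under continuous compounding: e^0.0153 − 1 = 0.015418.
Solve (1 + r/2)^2 = 1.015418: r/2 = 1.015418^(1/2) − 1 = 0.007679, so r = 0.015359 = 1.536%.

1.536%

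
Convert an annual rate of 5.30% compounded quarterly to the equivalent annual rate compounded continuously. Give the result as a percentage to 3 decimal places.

5.265%

EAR = (1 + 0.0530/4)^4 − 1 = 0.054063.
Equivalent continuous rate: r = ln(1 + 0.054063) = 0.052652 = 5.265%.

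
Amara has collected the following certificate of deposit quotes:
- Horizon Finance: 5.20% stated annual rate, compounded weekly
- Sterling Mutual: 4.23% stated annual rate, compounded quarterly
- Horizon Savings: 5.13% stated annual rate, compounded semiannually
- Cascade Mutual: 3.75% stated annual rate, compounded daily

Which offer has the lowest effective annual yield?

Horizon Finance: (1 + 0.0520/52)^52 − 1 = 5.335%
Sterling Mutual: (1 + 0.0423/4)^4 − 1 = 4.298%
Horizon Savings: (1 + 0.0513/2)^2 − 1 = 5.196%
Cascade Mutual: (1 + 0.0375/365)^365 − 1 = 3.821%
The lowest effective annual rate is Cascade Mutual at 3.821%.

Cascade Mutual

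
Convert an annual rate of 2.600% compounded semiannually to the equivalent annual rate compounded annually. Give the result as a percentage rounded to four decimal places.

EAR = (1 + 0.02600/2)^2 − 1 = 0.026169.
Compounded annually, the equivalent nominal rate is the EAR itself: 2.6169%.

2.6169%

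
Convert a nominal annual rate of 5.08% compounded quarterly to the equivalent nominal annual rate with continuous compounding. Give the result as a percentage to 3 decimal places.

5.048%

EAR = (1 + 0.0508/4)^4 − 1 = 0.051776.
Equivalent continuous rate: r = ln(1 + 0.051776) = 0.050480 = 5.048%.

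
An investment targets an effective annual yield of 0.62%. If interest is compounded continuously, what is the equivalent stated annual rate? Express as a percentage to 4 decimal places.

0.6181%

Continuous: nominal r satisfies e^r − 1 = 0.0062.
r = ln(1 + 0.0062) = ln(1.0062) = 0.006181 = 0.6181%.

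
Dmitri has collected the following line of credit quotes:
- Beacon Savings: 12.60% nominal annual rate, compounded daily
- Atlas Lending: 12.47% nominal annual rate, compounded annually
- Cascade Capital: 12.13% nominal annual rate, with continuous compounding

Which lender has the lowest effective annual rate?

Beacon Savings: (1 + 0.1260/365)^365 − 1 = 13.426%
Atlas Lending: compounded annually, EAR = 12.470%
Cascade Capital: e^0.1213 − 1 = 12.896%
The lowest effective annual rate is Atlas Lending at 12.470%.

Atlas Lending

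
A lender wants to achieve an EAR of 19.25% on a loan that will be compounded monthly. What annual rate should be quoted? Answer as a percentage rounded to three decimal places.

(1 + r/12)^12 − 1 = 0.1925, so 1 + r/12 = 1.1925^(1/12).
r/12 = 0.014779, so r = 0.177350 = 17.735%.

17.735%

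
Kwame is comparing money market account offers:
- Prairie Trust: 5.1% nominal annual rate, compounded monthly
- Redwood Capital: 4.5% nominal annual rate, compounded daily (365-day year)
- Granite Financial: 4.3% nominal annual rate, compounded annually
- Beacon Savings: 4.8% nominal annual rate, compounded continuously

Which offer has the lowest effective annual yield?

Granite Financial

Prairie Trust: (1 + 0.051/12)^12 − 1 = 5.221%
Redwood Capital: (1 + 0.045/365)^365 − 1 = 4.602%
Granite Financial: compounded annually, EAR = 4.300%
Beacon Savings: e^0.048 − 1 = 4.917%
The lowest effective annual rate is Granite Financial at 4.300%.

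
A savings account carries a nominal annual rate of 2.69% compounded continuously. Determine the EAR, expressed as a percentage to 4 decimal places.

2.7265%

With continuous compounding, EAR = e^0.0269 − 1.
e^0.0269 = 1.027265, so EAR = 0.027265 = 2.7265%.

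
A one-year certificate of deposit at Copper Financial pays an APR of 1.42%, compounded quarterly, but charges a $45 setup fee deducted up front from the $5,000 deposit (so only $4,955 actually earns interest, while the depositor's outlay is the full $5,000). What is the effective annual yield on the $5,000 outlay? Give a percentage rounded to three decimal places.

0.515%

Value after one year: 4,955 × (1 + 0.0142/4)^4 = 4,955 × 1.014276 = $5,025.74.
Effective yield on the $5,000 outlay: 5,025.74 / 5,000 − 1 = 0.005147 = 0.515%.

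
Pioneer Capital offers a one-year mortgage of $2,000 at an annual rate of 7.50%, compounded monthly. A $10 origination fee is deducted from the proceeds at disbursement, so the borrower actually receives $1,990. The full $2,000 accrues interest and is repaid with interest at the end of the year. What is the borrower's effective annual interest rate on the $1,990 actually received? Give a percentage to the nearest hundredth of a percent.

Amount owed after one year: 2,000 × (1 + 0.0750/12)^12 = 2,000 × 1.077633 = $2,155.27.
Effective rate on net proceeds: 2,155.27 / 1,990 − 1 = 0.083048 = 8.30%.

8.30%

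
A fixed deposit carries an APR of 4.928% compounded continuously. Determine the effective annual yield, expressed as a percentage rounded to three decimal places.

With continuous compounding, EAR = e^0.04928 − 1.
e^0.04928 = 1.050514, so EAR = 0.050514 = 5.051%.

5.051%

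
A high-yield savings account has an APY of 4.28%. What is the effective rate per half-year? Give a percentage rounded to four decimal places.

2.1176%

The per-half-year rate i satisfies (1 + i)^2 = 1 + 0.0428.
i = 1.0428^(1/2) − 1 = 0.0211758 = 2.1176%.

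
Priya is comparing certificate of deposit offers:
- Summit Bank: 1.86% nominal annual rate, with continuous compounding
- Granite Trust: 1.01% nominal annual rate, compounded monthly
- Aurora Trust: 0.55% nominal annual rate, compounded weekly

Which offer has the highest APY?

Summit Bank: e^0.0186 − 1 = 1.877%
Granite Trust: (1 + 0.0101/12)^12 − 1 = 1.015%
Aurora Trust: (1 + 0.0055/52)^52 − 1 = 0.551%
The highest effective annual rate is Summit Bank at 1.877%.

Summit Bank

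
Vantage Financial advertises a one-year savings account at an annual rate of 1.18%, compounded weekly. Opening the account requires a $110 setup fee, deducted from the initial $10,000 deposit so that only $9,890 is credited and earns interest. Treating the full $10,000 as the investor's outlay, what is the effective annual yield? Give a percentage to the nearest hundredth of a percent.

0.07%

Value after one year: 9,890 × (1 + 0.0118/52)^52 = 9,890 × 1.011869 = $10,007.38.
Effective yield on the $10,000 outlay: 10,007.38 / 10,000 − 1 = 0.000738 = 0.07%.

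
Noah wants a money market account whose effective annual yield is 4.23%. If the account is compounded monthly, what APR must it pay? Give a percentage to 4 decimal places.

4.1501%

(1 + r/12)^12 − 1 = 0.0423, so 1 + r/12 = 1.0423^(1/12).
r/12 = 0.003458, so r = 0.041501 = 4.1501%.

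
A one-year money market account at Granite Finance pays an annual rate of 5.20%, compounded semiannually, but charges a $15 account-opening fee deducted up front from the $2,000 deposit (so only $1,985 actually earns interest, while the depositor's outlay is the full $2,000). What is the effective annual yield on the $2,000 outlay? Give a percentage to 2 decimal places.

Value after one year: 1,985 × (1 + 0.0520/2)^2 = 1,985 × 1.052676 = $2,089.56.
Effective yield on the $2,000 outlay: 2,089.56 / 2,000 − 1 = 0.044781 = 4.48%.

4.48%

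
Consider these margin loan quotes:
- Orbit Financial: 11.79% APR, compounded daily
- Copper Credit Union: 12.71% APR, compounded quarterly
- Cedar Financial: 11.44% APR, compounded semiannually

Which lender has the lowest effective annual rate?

Cedar Financial

Orbit Financial: (1 + 0.1179/365)^365 − 1 = 12.511%
Copper Credit Union: (1 + 0.1271/4)^4 − 1 = 13.329%
Cedar Financial: (1 + 0.1144/2)^2 − 1 = 11.767%
The lowest effective annual rate is Cedar Financial at 11.767%.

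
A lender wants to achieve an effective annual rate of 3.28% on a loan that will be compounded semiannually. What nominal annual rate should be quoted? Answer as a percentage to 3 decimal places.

3.254%

(1 + r/2)^2 − 1 = 0.0328, so 1 + r/2 = 1.0328^(1/2).
r/2 = 0.016268, so r = 0.032535 = 3.254%.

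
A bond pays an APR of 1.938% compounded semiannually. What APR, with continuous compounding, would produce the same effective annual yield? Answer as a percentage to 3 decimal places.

1.929%

EAR = (1 + 0.01938/2)^2 − 1 = 0.019474.
Equivalent continuous rate: r = ln(1 + 0.019474) = 0.019287 = 1.929%.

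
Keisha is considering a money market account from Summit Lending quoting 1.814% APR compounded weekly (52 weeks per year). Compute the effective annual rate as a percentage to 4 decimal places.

EAR = (1 + 0.01814/52)^52 − 1.
= 1.018302 − 1 = 1.8302%.

1.8302%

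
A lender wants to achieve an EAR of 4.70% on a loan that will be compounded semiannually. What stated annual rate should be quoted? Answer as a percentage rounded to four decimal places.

(1 + r/2)^2 − 1 = 0.0470, so 1 + r/2 = 1.0470^(1/2).
r/2 = 0.023230, so r = 0.046460 = 4.6460%.

4.6460%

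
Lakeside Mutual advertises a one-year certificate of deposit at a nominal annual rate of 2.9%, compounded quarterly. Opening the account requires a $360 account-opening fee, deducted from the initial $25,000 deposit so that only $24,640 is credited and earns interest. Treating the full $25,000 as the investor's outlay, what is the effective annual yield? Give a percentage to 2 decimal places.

1.45%

Value after one year: 24,640 × (1 + 0.029/4)^4 = 24,640 × 1.029317 = $25,362.37.
Effective yield on the $25,000 outlay: 25,362.37 / 25,000 − 1 = 0.014495 = 1.45%.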